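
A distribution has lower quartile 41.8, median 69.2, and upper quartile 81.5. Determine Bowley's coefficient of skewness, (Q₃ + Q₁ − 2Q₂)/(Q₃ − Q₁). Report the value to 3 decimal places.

-0.380

numerator: Q₃ + Q₁ − 2Q₂ = 81.5 + 41.8 − 2×69.2 = -15.1000
denominator: Q₃ − Q₁ = 81.5 − 41.8 = 39.7000
Bowley skewness = -15.1000 / 39.7000 ≈ -0.380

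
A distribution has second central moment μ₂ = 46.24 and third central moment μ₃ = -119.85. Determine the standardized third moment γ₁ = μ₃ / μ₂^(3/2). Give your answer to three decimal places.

σ = √μ₂ = √46.24 = 6.80000
σ³ = μ₂^(3/2) = 314.43200
γ₁ = μ₃/σ³ = -119.85 / 314.43200 ≈ -0.381

-0.381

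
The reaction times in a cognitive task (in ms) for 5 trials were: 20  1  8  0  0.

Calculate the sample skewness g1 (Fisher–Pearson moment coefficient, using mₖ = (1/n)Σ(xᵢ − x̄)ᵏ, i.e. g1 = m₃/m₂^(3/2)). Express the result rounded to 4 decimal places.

x̄ = (20 + 1 + 8 + 0 + 0) / 5 = 5.8000
deviations (xᵢ − x̄): 14.2000, -4.8000, 2.2000, -5.8000, -5.8000
Σ(xᵢ − x̄)² = 296.8000 ⇒ m₂ = 296.8000/5 = 59.36000
Σ(xᵢ − x̄)³ = 2373.1200 ⇒ m₃ = 2373.1200/5 = 474.62400
m₂^(3/2) = 59.36000^(1.5) = 457.34174
g1 = m₃ / m₂^(3/2) = 474.62400 / 457.34174 ≈ 1.0378

1.0378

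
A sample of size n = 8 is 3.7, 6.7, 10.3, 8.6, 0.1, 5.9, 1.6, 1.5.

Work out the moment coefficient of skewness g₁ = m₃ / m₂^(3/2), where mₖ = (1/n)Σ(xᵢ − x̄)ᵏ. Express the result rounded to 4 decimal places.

x̄ = (3.7 + 6.7 + 10.3 + 8.6 + 0.1 + 5.9 + 1.6 + 1.5) / 8 = 4.8000
deviations (xᵢ − x̄): -1.1000, 1.9000, 5.5000, 3.8000, -4.7000, 1.1000, -3.2000, -3.3000
Σ(xᵢ − x̄)² = 93.9400 ⇒ m₂ = 93.9400/8 = 11.74250
Σ(xᵢ − x̄)³ = 55.5780 ⇒ m₃ = 55.5780/8 = 6.94725
m₂^(3/2) = 11.74250^(1.5) = 40.23841
g₁ = m₃ / m₂^(3/2) = 6.94725 / 40.23841 ≈ 0.1727

0.1727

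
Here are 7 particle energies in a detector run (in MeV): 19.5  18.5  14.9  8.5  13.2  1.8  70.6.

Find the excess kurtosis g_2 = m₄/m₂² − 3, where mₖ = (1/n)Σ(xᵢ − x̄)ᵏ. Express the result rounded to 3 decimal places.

x̄ = 21.0000
Σ(xᵢ − x̄)² = 3091.6000 ⇒ m₂ = 441.65714
Σ(xᵢ − x̄)⁴ = 6217826.9524 ⇒ m₄ = 888260.99320
m₂² = 195061.03184
g_2 = m₄/m₂² − 3 = 4.55376 − 3 ≈ 1.554

1.554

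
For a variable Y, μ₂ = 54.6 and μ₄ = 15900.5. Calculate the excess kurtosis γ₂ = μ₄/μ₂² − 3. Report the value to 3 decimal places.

2.334

μ₂² = 54.6² = 2981.16000
μ₄/μ₂² = 15900.5 / 2981.16000 = 5.33366
γ₂ = 5.33366 − 3 ≈ 2.334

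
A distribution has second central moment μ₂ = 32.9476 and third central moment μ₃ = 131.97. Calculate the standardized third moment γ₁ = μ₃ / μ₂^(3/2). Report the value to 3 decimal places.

σ = √μ₂ = √32.9476 = 5.74000
σ³ = μ₂^(3/2) = 189.11922
γ₁ = μ₃/σ³ = 131.97 / 189.11922 ≈ 0.698

0.698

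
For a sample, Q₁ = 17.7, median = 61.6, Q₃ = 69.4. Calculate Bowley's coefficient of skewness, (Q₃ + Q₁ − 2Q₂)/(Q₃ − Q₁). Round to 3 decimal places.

numerator: Q₃ + Q₁ − 2Q₂ = 69.4 + 17.7 − 2×61.6 = -36.1000
denominator: Q₃ − Q₁ = 69.4 − 17.7 = 51.7000
Bowley skewness = -36.1000 / 51.7000 ≈ -0.698

-0.698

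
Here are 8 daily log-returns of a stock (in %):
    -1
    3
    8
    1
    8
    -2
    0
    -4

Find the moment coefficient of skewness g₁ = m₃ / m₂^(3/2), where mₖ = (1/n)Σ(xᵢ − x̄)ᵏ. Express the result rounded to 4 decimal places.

x̄ = (-1 + 3 + 8 + 1 + 8 - 2 + 0 - 4) / 8 = 1.6250
deviations (xᵢ − x̄): -2.6250, 1.3750, 6.3750, -0.6250, 6.3750, -3.6250, -1.6250, -5.6250
Σ(xᵢ − x̄)² = 137.8750 ⇒ m₂ = 137.8750/8 = 17.23438
Σ(xᵢ − x̄)³ = 272.5313 ⇒ m₃ = 272.5313/8 = 34.06641
m₂^(3/2) = 17.23438^(1.5) = 71.54731
g₁ = m₃ / m₂^(3/2) = 34.06641 / 71.54731 ≈ 0.4761

0.4761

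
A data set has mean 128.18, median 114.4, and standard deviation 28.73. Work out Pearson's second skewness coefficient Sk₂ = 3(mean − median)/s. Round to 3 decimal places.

Sk₂ = 3(128.18 − 114.4) / 28.73 = 3 × 13.7800 / 28.73
    = 41.3400 / 28.73 ≈ 1.439

1.439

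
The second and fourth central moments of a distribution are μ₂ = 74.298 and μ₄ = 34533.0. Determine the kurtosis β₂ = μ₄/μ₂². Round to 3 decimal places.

6.256

μ₂² = 74.298² = 5520.19280
μ₄/μ₂² = 34533.0 / 5520.19280 = 6.25576
β₂ ≈ 6.256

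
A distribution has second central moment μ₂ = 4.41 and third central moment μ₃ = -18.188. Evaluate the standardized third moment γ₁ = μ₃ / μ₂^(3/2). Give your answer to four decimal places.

σ = √μ₂ = √4.41 = 2.10000
σ³ = μ₂^(3/2) = 9.26100
γ₁ = μ₃/σ³ = -18.188 / 9.26100 ≈ -1.9639

-1.9639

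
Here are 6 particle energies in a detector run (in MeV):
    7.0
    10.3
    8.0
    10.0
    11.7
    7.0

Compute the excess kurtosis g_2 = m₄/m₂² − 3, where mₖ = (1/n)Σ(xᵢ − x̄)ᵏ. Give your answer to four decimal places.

x̄ = 9.0000
Σ(xᵢ − x̄)² = 18.9800 ⇒ m₂ = 3.16333
Σ(xᵢ − x̄)⁴ = 90.0002 ⇒ m₄ = 15.00003
m₂² = 10.00668
g_2 = m₄/m₂² − 3 = 1.49900 − 3 ≈ -1.5010

-1.5010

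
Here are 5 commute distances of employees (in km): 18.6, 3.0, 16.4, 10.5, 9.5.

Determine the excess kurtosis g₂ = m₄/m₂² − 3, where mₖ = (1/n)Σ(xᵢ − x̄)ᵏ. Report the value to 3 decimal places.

x̄ = 11.6000
Σ(xᵢ − x̄)² = 151.6200 ⇒ m₂ = 30.32400
Σ(xᵢ − x̄)⁴ = 8422.8354 ⇒ m₄ = 1684.56708
m₂² = 919.54498
g₂ = m₄/m₂² − 3 = 1.83196 − 3 ≈ -1.168

-1.168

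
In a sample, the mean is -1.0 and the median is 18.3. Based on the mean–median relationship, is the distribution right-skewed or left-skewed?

left-skewed

mean − median = -1.0 − 18.3 = -19.3
mean < median ⇒ the longer tail is on the left ⇒ left-skewed (negatively skewed).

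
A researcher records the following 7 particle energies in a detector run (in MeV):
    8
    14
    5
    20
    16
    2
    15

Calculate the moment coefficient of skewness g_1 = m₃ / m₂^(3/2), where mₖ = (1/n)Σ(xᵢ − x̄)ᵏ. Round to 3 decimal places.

x̄ = (8 + 14 + 5 + 20 + 16 + 2 + 15) / 7 = 11.4286
deviations (xᵢ − x̄): -3.4286, 2.5714, -6.4286, 8.5714, 4.5714, -9.4286, 3.5714
Σ(xᵢ − x̄)² = 255.7143 ⇒ m₂ = 255.7143/7 = 36.53061
Σ(xᵢ − x̄)³ = -356.3265 ⇒ m₃ = -356.3265/7 = -50.90379
m₂^(3/2) = 36.53061^(1.5) = 220.79306
g_1 = m₃ / m₂^(3/2) = -50.90379 / 220.79306 ≈ -0.231

-0.231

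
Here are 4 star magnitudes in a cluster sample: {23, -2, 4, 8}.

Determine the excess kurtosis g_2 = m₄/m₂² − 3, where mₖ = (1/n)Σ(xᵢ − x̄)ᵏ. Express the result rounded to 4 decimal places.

-0.9779

x̄ = 8.2500
Σ(xᵢ − x̄)² = 340.7500 ⇒ m₂ = 85.18750
Σ(xᵢ − x̄)⁴ = 58697.8281 ⇒ m₄ = 14674.45703
m₂² = 7256.91016
g_2 = m₄/m₂² − 3 = 2.02214 − 3 ≈ -0.9779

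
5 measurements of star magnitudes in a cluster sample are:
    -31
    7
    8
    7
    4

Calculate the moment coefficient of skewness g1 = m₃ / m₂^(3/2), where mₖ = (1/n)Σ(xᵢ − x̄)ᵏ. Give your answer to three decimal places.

-1.471

x̄ = (-31 + 7 + 8 + 7 + 4) / 5 = -1.0000
deviations (xᵢ − x̄): -30.0000, 8.0000, 9.0000, 8.0000, 5.0000
Σ(xᵢ − x̄)² = 1134.0000 ⇒ m₂ = 1134.0000/5 = 226.80000
Σ(xᵢ − x̄)³ = -25122.0000 ⇒ m₃ = -25122.0000/5 = -5024.40000
m₂^(3/2) = 226.80000^(1.5) = 3415.58089
g1 = m₃ / m₂^(3/2) = -5024.40000 / 3415.58089 ≈ -1.471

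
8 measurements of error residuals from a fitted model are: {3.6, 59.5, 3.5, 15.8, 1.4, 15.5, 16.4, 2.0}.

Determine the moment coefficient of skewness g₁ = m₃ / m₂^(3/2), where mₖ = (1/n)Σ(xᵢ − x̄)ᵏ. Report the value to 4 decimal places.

x̄ = (3.6 + 59.5 + 3.5 + 15.8 + 1.4 + 15.5 + 16.4 + 2.0) / 8 = 14.7125
deviations (xᵢ − x̄): -11.1125, 44.7875, -11.2125, 1.0875, -13.3125, 0.7875, 1.6875, -12.7125
Σ(xᵢ − x̄)² = 2598.6088 ⇒ m₂ = 2598.6088/8 = 324.82609
Σ(xᵢ − x̄)³ = 82651.1212 ⇒ m₃ = 82651.1212/8 = 10331.39014
m₂^(3/2) = 324.82609^(1.5) = 5854.31874
g₁ = m₃ / m₂^(3/2) = 10331.39014 / 5854.31874 ≈ 1.7647

1.7647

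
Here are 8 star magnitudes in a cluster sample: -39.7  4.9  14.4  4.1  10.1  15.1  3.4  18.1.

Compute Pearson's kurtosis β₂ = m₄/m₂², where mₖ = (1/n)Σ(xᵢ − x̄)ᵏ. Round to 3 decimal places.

x̄ = 3.8000
Σ(xᵢ − x̄)² = 2377.9400 ⇒ m₂ = 297.24250
Σ(xᵢ − x̄)⁴ = 3652932.5222 ⇒ m₄ = 456616.56528
m₂² = 88353.10381
β₂ = m₄/m₂² = 456616.56528 / 88353.10381 ≈ 5.168

5.168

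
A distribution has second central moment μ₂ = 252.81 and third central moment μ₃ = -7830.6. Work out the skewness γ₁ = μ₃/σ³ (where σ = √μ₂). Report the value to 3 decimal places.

σ = √μ₂ = √252.81 = 15.90000
σ³ = μ₂^(3/2) = 4019.67900
γ₁ = μ₃/σ³ = -7830.6 / 4019.67900 ≈ -1.948

-1.948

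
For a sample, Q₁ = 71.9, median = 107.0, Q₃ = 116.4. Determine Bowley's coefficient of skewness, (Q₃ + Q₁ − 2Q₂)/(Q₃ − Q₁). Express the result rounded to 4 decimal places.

numerator: Q₃ + Q₁ − 2Q₂ = 116.4 + 71.9 − 2×107.0 = -25.7000
denominator: Q₃ − Q₁ = 116.4 − 71.9 = 44.5000
Bowley skewness = -25.7000 / 44.5000 ≈ -0.5775

-0.5775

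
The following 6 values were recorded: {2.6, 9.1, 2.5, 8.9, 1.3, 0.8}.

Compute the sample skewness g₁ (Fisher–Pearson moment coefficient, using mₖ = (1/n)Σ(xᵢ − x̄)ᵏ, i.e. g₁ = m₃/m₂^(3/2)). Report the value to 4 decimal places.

0.6025

x̄ = (2.6 + 9.1 + 2.5 + 8.9 + 1.3 + 0.8) / 6 = 4.2000
deviations (xᵢ − x̄): -1.6000, 4.9000, -1.7000, 4.7000, -2.9000, -3.4000
Σ(xᵢ − x̄)² = 71.5200 ⇒ m₂ = 71.5200/6 = 11.92000
Σ(xᵢ − x̄)³ = 148.7700 ⇒ m₃ = 148.7700/6 = 24.79500
m₂^(3/2) = 11.92000^(1.5) = 41.15422
g₁ = m₃ / m₂^(3/2) = 24.79500 / 41.15422 ≈ 0.6025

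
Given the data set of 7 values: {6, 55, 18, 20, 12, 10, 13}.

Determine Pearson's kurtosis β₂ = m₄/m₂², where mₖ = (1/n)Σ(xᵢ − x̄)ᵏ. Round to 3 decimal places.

x̄ = 19.1429
Σ(xᵢ − x̄)² = 1632.8571 ⇒ m₂ = 233.26531
Σ(xᵢ − x̄)⁴ = 1693967.8076 ⇒ m₄ = 241995.40108
m₂² = 54412.70304
β₂ = m₄/m₂² = 241995.40108 / 54412.70304 ≈ 4.447

4.447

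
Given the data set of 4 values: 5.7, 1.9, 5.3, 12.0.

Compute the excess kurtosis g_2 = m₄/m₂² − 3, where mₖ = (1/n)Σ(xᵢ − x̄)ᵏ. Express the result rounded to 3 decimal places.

-0.931

x̄ = 6.2250
Σ(xᵢ − x̄)² = 53.1875 ⇒ m₂ = 13.29687
Σ(xᵢ − x̄)⁴ = 1462.9727 ⇒ m₄ = 365.74316
m₂² = 176.80688
g_2 = m₄/m₂² − 3 = 2.06860 − 3 ≈ -0.931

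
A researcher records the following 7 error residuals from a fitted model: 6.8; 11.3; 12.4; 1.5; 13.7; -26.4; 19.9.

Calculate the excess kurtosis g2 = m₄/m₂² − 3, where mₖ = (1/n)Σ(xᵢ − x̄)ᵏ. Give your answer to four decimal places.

0.9725

x̄ = 5.6000
Σ(xᵢ − x̄)² = 1391.0800 ⇒ m₂ = 198.72571
Σ(xᵢ − x̄)⁴ = 1098175.2196 ⇒ m₄ = 156882.17423
m₂² = 39491.90952
g2 = m₄/m₂² − 3 = 3.97251 − 3 ≈ 0.9725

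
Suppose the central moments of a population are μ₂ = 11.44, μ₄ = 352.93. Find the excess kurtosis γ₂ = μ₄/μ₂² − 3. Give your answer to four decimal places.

-0.3033

μ₂² = 11.44² = 130.87360
μ₄/μ₂² = 352.93 / 130.87360 = 2.69672
γ₂ = 2.69672 − 3 ≈ -0.3033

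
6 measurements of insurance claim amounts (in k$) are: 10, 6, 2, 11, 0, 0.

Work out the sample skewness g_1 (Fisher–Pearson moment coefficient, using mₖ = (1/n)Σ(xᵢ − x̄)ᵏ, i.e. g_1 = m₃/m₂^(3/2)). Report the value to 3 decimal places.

0.231

x̄ = (10 + 6 + 2 + 11 + 0 + 0) / 6 = 4.8333
deviations (xᵢ − x̄): 5.1667, 1.1667, -2.8333, 6.1667, -4.8333, -4.8333
Σ(xᵢ − x̄)² = 120.8333 ⇒ m₂ = 120.8333/6 = 20.13889
Σ(xᵢ − x̄)³ = 125.4444 ⇒ m₃ = 125.4444/6 = 20.90741
m₂^(3/2) = 20.13889^(1.5) = 90.37603
g_1 = m₃ / m₂^(3/2) = 20.90741 / 90.37603 ≈ 0.231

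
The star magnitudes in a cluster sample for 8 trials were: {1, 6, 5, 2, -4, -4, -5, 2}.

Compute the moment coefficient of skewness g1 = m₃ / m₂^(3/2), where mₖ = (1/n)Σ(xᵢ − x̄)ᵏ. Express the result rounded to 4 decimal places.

x̄ = (1 + 6 + 5 + 2 - 4 - 4 - 5 + 2) / 8 = 0.3750
deviations (xᵢ − x̄): 0.6250, 5.6250, 4.6250, 1.6250, -4.3750, -4.3750, -5.3750, 1.6250
Σ(xᵢ − x̄)² = 125.8750 ⇒ m₂ = 125.8750/8 = 15.73438
Σ(xᵢ − x̄)³ = -37.0313 ⇒ m₃ = -37.0313/8 = -4.62891
m₂^(3/2) = 15.73438^(1.5) = 62.41288
g1 = m₃ / m₂^(3/2) = -4.62891 / 62.41288 ≈ -0.0742

-0.0742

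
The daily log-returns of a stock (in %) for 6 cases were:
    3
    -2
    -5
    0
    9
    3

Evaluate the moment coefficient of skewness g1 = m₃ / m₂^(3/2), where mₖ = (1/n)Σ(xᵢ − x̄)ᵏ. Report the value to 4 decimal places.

0.3208

x̄ = (3 - 2 - 5 + 0 + 9 + 3) / 6 = 1.3333
deviations (xᵢ − x̄): 1.6667, -3.3333, -6.3333, -1.3333, 7.6667, 1.6667
Σ(xᵢ − x̄)² = 117.3333 ⇒ m₂ = 117.3333/6 = 19.55556
Σ(xᵢ − x̄)³ = 166.4444 ⇒ m₃ = 166.4444/6 = 27.74074
m₂^(3/2) = 19.55556^(1.5) = 86.47792
g1 = m₃ / m₂^(3/2) = 27.74074 / 86.47792 ≈ 0.3208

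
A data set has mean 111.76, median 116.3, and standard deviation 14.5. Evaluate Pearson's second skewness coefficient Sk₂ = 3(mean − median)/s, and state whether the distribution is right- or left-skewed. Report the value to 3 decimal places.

-0.939, left-skewed

Sk₂ = 3(111.76 − 116.3) / 14.5 = 3 × -4.5400 / 14.5
    = -13.6200 / 14.5 ≈ -0.939
Sk₂ < 0 ⇒ mean < median ⇒ left-skewed (negative skew).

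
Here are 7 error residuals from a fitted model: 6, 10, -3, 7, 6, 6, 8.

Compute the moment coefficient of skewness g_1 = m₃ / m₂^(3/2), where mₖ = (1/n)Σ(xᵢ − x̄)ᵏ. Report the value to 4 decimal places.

-1.4735

x̄ = (6 + 10 - 3 + 7 + 6 + 6 + 8) / 7 = 5.7143
deviations (xᵢ − x̄): 0.2857, 4.2857, -8.7143, 1.2857, 0.2857, 0.2857, 2.2857
Σ(xᵢ − x̄)² = 101.4286 ⇒ m₂ = 101.4286/7 = 14.48980
Σ(xᵢ − x̄)³ = -568.8980 ⇒ m₃ = -568.8980/7 = -81.27114
m₂^(3/2) = 14.48980^(1.5) = 55.15608
g_1 = m₃ / m₂^(3/2) = -81.27114 / 55.15608 ≈ -1.4735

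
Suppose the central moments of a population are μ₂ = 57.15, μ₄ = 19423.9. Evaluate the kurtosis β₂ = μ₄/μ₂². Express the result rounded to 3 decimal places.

μ₂² = 57.15² = 3266.12250
μ₄/μ₂² = 19423.9 / 3266.12250 = 5.94708
β₂ ≈ 5.947

5.947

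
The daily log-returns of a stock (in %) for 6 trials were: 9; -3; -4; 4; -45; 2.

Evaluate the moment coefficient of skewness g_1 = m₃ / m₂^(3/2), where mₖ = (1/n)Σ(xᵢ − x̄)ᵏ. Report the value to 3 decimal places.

-1.552

x̄ = (9 - 3 - 4 + 4 - 45 + 2) / 6 = -6.1667
deviations (xᵢ − x̄): 15.1667, 3.1667, 2.1667, 10.1667, -38.8333, 8.1667
Σ(xᵢ − x̄)² = 1922.8333 ⇒ m₂ = 1922.8333/6 = 320.47222
Σ(xᵢ − x̄)³ = -53435.5556 ⇒ m₃ = -53435.5556/6 = -8905.92593
m₂^(3/2) = 320.47222^(1.5) = 5737.00975
g_1 = m₃ / m₂^(3/2) = -8905.92593 / 5737.00975 ≈ -1.552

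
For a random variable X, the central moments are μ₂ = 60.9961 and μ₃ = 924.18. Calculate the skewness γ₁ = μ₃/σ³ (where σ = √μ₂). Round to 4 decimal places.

σ = √μ₂ = √60.9961 = 7.81000
σ³ = μ₂^(3/2) = 476.37954
γ₁ = μ₃/σ³ = 924.18 / 476.37954 ≈ 1.9400

1.9400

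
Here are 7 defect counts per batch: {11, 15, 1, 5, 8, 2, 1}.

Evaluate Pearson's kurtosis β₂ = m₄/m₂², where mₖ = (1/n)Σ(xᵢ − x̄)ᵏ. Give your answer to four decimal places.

x̄ = 6.1429
Σ(xᵢ − x̄)² = 176.8571 ⇒ m₂ = 25.26531
Σ(xᵢ − x̄)⁴ = 8418.0933 ⇒ m₄ = 1202.58476
m₂² = 638.33569
β₂ = m₄/m₂² = 1202.58476 / 638.33569 ≈ 1.8839

1.8839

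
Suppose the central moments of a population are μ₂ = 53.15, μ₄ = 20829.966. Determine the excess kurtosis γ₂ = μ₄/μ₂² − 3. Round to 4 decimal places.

4.3736

μ₂² = 53.15² = 2824.92250
μ₄/μ₂² = 20829.966 / 2824.92250 = 7.37364
γ₂ = 7.37364 − 3 ≈ 4.3736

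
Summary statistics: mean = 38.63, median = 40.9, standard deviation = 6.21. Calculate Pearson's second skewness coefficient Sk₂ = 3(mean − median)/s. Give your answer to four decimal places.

-1.0966

Sk₂ = 3(38.63 − 40.9) / 6.21 = 3 × -2.2700 / 6.21
    = -6.8100 / 6.21 ≈ -1.0966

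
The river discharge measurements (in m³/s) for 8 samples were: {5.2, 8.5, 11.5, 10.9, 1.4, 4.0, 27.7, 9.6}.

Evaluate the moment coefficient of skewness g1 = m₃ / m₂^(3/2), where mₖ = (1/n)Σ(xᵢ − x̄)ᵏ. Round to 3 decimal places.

x̄ = (5.2 + 8.5 + 11.5 + 10.9 + 1.4 + 4.0 + 27.7 + 9.6) / 8 = 9.8500
deviations (xᵢ − x̄): -4.6500, -1.3500, 1.6500, 1.0500, -8.4500, -5.8500, 17.8500, -0.2500
Σ(xᵢ − x̄)² = 451.5800 ⇒ m₂ = 451.5800/8 = 56.44750
Σ(xᵢ − x̄)³ = 4786.4880 ⇒ m₃ = 4786.4880/8 = 598.31100
m₂^(3/2) = 56.44750^(1.5) = 424.09882
g1 = m₃ / m₂^(3/2) = 598.31100 / 424.09882 ≈ 1.411

1.411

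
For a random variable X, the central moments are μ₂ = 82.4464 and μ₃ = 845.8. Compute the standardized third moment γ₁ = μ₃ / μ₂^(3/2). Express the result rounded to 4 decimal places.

1.1298

σ = √μ₂ = √82.4464 = 9.08000
σ³ = μ₂^(3/2) = 748.61331
γ₁ = μ₃/σ³ = 845.8 / 748.61331 ≈ 1.1298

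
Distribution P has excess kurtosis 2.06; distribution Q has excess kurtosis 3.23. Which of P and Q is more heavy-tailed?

Q

Higher excess kurtosis ⇒ heavier tails relative to the normal distribution.
2.06 vs 3.23: the larger is 3.23, so Q has heavier tails.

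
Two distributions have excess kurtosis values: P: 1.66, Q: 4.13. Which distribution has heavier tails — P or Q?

Q

Higher excess kurtosis ⇒ heavier tails relative to the normal distribution.
1.66 vs 4.13: the larger is 4.13, so Q has heavier tails.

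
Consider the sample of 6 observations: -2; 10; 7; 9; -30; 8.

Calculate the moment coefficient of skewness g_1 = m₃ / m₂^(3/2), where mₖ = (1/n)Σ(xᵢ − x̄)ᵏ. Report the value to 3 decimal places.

-1.515

x̄ = (-2 + 10 + 7 + 9 - 30 + 8) / 6 = 0.3333
deviations (xᵢ − x̄): -2.3333, 9.6667, 6.6667, 8.6667, -30.3333, 7.6667
Σ(xᵢ − x̄)² = 1197.3333 ⇒ m₂ = 1197.3333/6 = 199.55556
Σ(xᵢ − x̄)³ = -25621.5556 ⇒ m₃ = -25621.5556/6 = -4270.25926
m₂^(3/2) = 199.55556^(1.5) = 2819.00427
g_1 = m₃ / m₂^(3/2) = -4270.25926 / 2819.00427 ≈ -1.515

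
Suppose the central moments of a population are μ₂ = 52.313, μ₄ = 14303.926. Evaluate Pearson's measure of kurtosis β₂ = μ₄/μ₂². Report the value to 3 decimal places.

μ₂² = 52.313² = 2736.64997
μ₄/μ₂² = 14303.926 / 2736.64997 = 5.22680
β₂ ≈ 5.227

5.227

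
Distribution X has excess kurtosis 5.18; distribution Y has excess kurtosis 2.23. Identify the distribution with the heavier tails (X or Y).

Higher excess kurtosis ⇒ heavier tails relative to the normal distribution.
5.18 vs 2.23: the larger is 5.18, so X has heavier tails.

X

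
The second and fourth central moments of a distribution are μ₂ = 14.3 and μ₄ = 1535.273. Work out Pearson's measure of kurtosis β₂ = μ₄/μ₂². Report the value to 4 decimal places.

μ₂² = 14.3² = 204.49000
μ₄/μ₂² = 1535.273 / 204.49000 = 7.50781
β₂ ≈ 7.5078

7.5078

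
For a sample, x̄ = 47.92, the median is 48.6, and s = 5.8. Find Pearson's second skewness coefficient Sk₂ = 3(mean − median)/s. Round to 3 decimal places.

-0.352

Sk₂ = 3(47.92 − 48.6) / 5.8 = 3 × -0.6800 / 5.8
    = -2.0400 / 5.8 ≈ -0.352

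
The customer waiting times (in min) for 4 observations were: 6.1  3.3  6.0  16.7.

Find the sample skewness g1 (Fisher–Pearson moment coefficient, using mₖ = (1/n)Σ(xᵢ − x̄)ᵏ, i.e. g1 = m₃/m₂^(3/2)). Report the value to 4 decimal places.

0.9833

x̄ = (6.1 + 3.3 + 6.0 + 16.7) / 4 = 8.0250
deviations (xᵢ − x̄): -1.9250, -4.7250, -2.0250, 8.6750
Σ(xᵢ − x̄)² = 105.3875 ⇒ m₂ = 105.3875/4 = 26.34687
Σ(xᵢ − x̄)³ = 531.9169 ⇒ m₃ = 531.9169/4 = 132.97922
m₂^(3/2) = 26.34687^(1.5) = 135.23642
g1 = m₃ / m₂^(3/2) = 132.97922 / 135.23642 ≈ 0.9833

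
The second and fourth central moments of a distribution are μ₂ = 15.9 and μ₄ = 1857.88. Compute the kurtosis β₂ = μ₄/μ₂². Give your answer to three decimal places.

7.349

μ₂² = 15.9² = 252.81000
μ₄/μ₂² = 1857.88 / 252.81000 = 7.34892
β₂ ≈ 7.349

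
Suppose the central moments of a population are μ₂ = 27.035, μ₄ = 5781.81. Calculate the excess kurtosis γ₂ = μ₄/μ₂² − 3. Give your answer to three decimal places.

4.911

μ₂² = 27.035² = 730.89123
μ₄/μ₂² = 5781.81 / 730.89123 = 7.91063
γ₂ = 7.91063 − 3 ≈ 4.911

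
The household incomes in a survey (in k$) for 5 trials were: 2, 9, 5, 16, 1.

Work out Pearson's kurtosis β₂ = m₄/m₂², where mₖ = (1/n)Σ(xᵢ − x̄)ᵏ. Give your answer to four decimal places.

2.0840

x̄ = 6.6000
Σ(xᵢ − x̄)² = 149.2000 ⇒ m₂ = 29.84000
Σ(xᵢ − x̄)⁴ = 9278.4160 ⇒ m₄ = 1855.68320
m₂² = 890.42560
β₂ = m₄/m₂² = 1855.68320 / 890.42560 ≈ 2.0840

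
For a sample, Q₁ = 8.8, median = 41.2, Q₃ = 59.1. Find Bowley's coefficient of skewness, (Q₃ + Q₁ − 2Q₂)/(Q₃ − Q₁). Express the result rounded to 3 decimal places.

-0.288

numerator: Q₃ + Q₁ − 2Q₂ = 59.1 + 8.8 − 2×41.2 = -14.5000
denominator: Q₃ − Q₁ = 59.1 − 8.8 = 50.3000
Bowley skewness = -14.5000 / 50.3000 ≈ -0.288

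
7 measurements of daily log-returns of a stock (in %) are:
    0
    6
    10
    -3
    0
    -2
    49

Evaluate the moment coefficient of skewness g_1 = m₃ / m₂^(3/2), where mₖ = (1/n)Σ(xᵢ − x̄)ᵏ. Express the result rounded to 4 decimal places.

x̄ = (0 + 6 + 10 - 3 + 0 - 2 + 49) / 7 = 8.5714
deviations (xᵢ − x̄): -8.5714, -2.5714, 1.4286, -11.5714, -8.5714, -10.5714, 40.4286
Σ(xᵢ − x̄)² = 2035.7143 ⇒ m₂ = 2035.7143/7 = 290.81633
Σ(xᵢ − x̄)³ = 62074.8980 ⇒ m₃ = 62074.8980/7 = 8867.84257
m₂^(3/2) = 290.81633^(1.5) = 4959.38902
g_1 = m₃ / m₂^(3/2) = 8867.84257 / 4959.38902 ≈ 1.7881

1.7881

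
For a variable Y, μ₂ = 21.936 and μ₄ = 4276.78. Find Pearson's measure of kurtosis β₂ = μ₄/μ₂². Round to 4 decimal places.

μ₂² = 21.936² = 481.18810
μ₄/μ₂² = 4276.78 / 481.18810 = 8.88796
β₂ ≈ 8.8880

8.8880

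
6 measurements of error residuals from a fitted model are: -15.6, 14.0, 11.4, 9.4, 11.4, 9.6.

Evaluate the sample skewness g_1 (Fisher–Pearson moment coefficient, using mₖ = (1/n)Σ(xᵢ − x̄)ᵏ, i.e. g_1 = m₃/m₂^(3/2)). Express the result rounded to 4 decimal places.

x̄ = (-15.6 + 14.0 + 11.4 + 9.4 + 11.4 + 9.6) / 6 = 6.7000
deviations (xᵢ − x̄): -22.3000, 7.3000, 4.7000, 2.7000, 4.7000, 2.9000
Σ(xᵢ − x̄)² = 610.4600 ⇒ m₂ = 610.4600/6 = 101.74333
Σ(xᵢ − x̄)³ = -10448.8320 ⇒ m₃ = -10448.8320/6 = -1741.47200
m₂^(3/2) = 101.74333^(1.5) = 1026.26364
g_1 = m₃ / m₂^(3/2) = -1741.47200 / 1026.26364 ≈ -1.6969

-1.6969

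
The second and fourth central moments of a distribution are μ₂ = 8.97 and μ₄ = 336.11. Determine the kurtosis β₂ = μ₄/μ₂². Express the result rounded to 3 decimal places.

μ₂² = 8.97² = 80.46090
μ₄/μ₂² = 336.11 / 80.46090 = 4.17731
β₂ ≈ 4.177

4.177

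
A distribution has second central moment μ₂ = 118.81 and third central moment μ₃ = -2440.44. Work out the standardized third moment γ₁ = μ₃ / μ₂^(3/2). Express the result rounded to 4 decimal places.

σ = √μ₂ = √118.81 = 10.90000
σ³ = μ₂^(3/2) = 1295.02900
γ₁ = μ₃/σ³ = -2440.44 / 1295.02900 ≈ -1.8845

-1.8845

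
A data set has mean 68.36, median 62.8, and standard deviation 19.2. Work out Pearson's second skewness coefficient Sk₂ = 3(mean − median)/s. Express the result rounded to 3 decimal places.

0.869

Sk₂ = 3(68.36 − 62.8) / 19.2 = 3 × 5.5600 / 19.2
    = 16.6800 / 19.2 ≈ 0.869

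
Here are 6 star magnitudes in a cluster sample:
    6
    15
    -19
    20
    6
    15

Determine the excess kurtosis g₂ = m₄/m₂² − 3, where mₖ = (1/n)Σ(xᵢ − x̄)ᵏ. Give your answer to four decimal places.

x̄ = 7.1667
Σ(xᵢ − x̄)² = 974.8333 ⇒ m₂ = 162.47222
Σ(xᵢ − x̄)⁴ = 503464.8194 ⇒ m₄ = 83910.80324
m₂² = 26397.22299
g₂ = m₄/m₂² − 3 = 3.17877 − 3 ≈ 0.1788

0.1788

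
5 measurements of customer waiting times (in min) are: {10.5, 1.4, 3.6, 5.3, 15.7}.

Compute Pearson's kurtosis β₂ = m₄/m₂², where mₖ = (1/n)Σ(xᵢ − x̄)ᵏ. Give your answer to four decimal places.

1.8287

x̄ = 7.3000
Σ(xᵢ − x̄)² = 133.3000 ⇒ m₂ = 26.66000
Σ(xᵢ − x̄)⁴ = 6498.7234 ⇒ m₄ = 1299.74468
m₂² = 710.75560
β₂ = m₄/m₂² = 1299.74468 / 710.75560 ≈ 1.8287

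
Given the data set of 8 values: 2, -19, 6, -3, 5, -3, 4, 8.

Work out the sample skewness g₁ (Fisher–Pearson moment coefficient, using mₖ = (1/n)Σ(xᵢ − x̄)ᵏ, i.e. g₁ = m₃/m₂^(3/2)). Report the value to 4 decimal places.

-1.4120

x̄ = (2 - 19 + 6 - 3 + 5 - 3 + 4 + 8) / 8 = 0.0000
deviations (xᵢ − x̄): 2.0000, -19.0000, 6.0000, -3.0000, 5.0000, -3.0000, 4.0000, 8.0000
Σ(xᵢ − x̄)² = 524.0000 ⇒ m₂ = 524.0000/8 = 65.50000
Σ(xᵢ − x̄)³ = -5988.0000 ⇒ m₃ = -5988.0000/8 = -748.50000
m₂^(3/2) = 65.50000^(1.5) = 530.10506
g₁ = m₃ / m₂^(3/2) = -748.50000 / 530.10506 ≈ -1.4120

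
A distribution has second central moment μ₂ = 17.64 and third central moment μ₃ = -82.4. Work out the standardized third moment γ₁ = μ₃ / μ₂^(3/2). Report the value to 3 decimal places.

-1.112

σ = √μ₂ = √17.64 = 4.20000
σ³ = μ₂^(3/2) = 74.08800
γ₁ = μ₃/σ³ = -82.4 / 74.08800 ≈ -1.112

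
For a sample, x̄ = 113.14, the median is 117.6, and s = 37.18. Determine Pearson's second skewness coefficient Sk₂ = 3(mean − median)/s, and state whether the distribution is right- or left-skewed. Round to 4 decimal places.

Sk₂ = 3(113.14 − 117.6) / 37.18 = 3 × -4.4600 / 37.18
    = -13.3800 / 37.18 ≈ -0.3599
Sk₂ < 0 ⇒ mean < median ⇒ left-skewed (negative skew).

-0.3599, left-skewed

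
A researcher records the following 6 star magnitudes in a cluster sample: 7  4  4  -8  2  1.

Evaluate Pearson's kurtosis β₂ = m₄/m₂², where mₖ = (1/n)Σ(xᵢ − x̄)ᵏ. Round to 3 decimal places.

x̄ = 1.6667
Σ(xᵢ − x̄)² = 133.3333 ⇒ m₂ = 22.22222
Σ(xᵢ − x̄)⁴ = 9600.4444 ⇒ m₄ = 1600.07407
m₂² = 493.82716
β₂ = m₄/m₂² = 1600.07407 / 493.82716 ≈ 3.240

3.240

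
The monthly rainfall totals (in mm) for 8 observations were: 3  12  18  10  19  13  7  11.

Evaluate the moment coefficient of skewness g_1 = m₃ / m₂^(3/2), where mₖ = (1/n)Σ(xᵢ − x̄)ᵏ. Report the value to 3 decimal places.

-0.085

x̄ = (3 + 12 + 18 + 10 + 19 + 13 + 7 + 11) / 8 = 11.6250
deviations (xᵢ − x̄): -8.6250, 0.3750, 6.3750, -1.6250, 7.3750, 1.3750, -4.6250, -0.6250
Σ(xᵢ − x̄)² = 195.8750 ⇒ m₂ = 195.8750/8 = 24.48438
Σ(xᵢ − x̄)³ = -82.2188 ⇒ m₃ = -82.2188/8 = -10.27734
m₂^(3/2) = 24.48438^(1.5) = 121.15282
g_1 = m₃ / m₂^(3/2) = -10.27734 / 121.15282 ≈ -0.085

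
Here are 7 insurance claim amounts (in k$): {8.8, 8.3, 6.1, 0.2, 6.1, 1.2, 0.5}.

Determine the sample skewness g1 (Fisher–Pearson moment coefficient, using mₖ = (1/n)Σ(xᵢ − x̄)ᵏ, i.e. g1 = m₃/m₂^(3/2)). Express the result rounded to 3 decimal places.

x̄ = (8.8 + 8.3 + 6.1 + 0.2 + 6.1 + 1.2 + 0.5) / 7 = 4.4571
deviations (xᵢ − x̄): 4.3429, 3.8429, 1.6429, -4.2571, 1.6429, -3.2571, -3.9571
Σ(xᵢ − x̄)² = 83.4171 ⇒ m₂ = 83.4171/7 = 11.91673
Σ(xᵢ − x̄)³ = -26.1474 ⇒ m₃ = -26.1474/7 = -3.73534
m₂^(3/2) = 11.91673^(1.5) = 41.13731
g1 = m₃ / m₂^(3/2) = -3.73534 / 41.13731 ≈ -0.091

-0.091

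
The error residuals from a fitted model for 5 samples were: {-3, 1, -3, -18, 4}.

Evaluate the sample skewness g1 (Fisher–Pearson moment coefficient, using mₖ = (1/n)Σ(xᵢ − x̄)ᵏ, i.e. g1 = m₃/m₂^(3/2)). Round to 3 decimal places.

x̄ = (-3 + 1 - 3 - 18 + 4) / 5 = -3.8000
deviations (xᵢ − x̄): 0.8000, 4.8000, 0.8000, -14.2000, 7.8000
Σ(xᵢ − x̄)² = 286.8000 ⇒ m₂ = 286.8000/5 = 57.36000
Σ(xᵢ − x̄)³ = -2277.1200 ⇒ m₃ = -2277.1200/5 = -455.42400
m₂^(3/2) = 57.36000^(1.5) = 434.42390
g1 = m₃ / m₂^(3/2) = -455.42400 / 434.42390 ≈ -1.048

-1.048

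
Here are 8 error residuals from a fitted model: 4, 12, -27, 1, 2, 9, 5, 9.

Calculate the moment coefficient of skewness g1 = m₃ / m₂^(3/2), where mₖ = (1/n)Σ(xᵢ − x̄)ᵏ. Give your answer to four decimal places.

x̄ = (4 + 12 - 27 + 1 + 2 + 9 + 5 + 9) / 8 = 1.8750
deviations (xᵢ − x̄): 2.1250, 10.1250, -28.8750, -0.8750, 0.1250, 7.1250, 3.1250, 7.1250
Σ(xᵢ − x̄)² = 1052.8750 ⇒ m₂ = 1052.8750/8 = 131.60938
Σ(xᵢ − x̄)³ = -22274.1563 ⇒ m₃ = -22274.1563/8 = -2784.26953
m₂^(3/2) = 131.60938^(1.5) = 1509.83761
g1 = m₃ / m₂^(3/2) = -2784.26953 / 1509.83761 ≈ -1.8441

-1.8441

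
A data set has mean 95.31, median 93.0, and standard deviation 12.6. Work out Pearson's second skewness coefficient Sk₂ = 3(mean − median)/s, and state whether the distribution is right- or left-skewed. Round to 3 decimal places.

0.550, right-skewed

Sk₂ = 3(95.31 − 93.0) / 12.6 = 3 × 2.3100 / 12.6
    = 6.9300 / 12.6 ≈ 0.550
Sk₂ > 0 ⇒ mean > median ⇒ right-skewed (positive skew).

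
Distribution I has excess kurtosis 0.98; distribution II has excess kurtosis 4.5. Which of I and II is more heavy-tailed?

II

Higher excess kurtosis ⇒ heavier tails relative to the normal distribution.
0.98 vs 4.5: the larger is 4.5, so II has heavier tails.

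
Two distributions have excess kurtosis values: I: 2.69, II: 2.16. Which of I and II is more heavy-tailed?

Higher excess kurtosis ⇒ heavier tails relative to the normal distribution.
2.69 vs 2.16: the larger is 2.69, so I has heavier tails.

I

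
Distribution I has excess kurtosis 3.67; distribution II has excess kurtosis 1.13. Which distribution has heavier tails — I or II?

Higher excess kurtosis ⇒ heavier tails relative to the normal distribution.
3.67 vs 1.13: the larger is 3.67, so I has heavier tails.

I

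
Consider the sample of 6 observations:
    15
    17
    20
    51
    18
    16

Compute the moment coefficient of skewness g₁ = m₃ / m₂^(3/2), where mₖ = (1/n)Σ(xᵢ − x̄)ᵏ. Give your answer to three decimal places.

1.728

x̄ = (15 + 17 + 20 + 51 + 18 + 16) / 6 = 22.8333
deviations (xᵢ − x̄): -7.8333, -5.8333, -2.8333, 28.1667, -4.8333, -6.8333
Σ(xᵢ − x̄)² = 966.8333 ⇒ m₂ = 966.8333/6 = 161.13889
Σ(xᵢ − x̄)³ = 21212.4444 ⇒ m₃ = 21212.4444/6 = 3535.40741
m₂^(3/2) = 161.13889^(1.5) = 2045.50501
g₁ = m₃ / m₂^(3/2) = 3535.40741 / 2045.50501 ≈ 1.728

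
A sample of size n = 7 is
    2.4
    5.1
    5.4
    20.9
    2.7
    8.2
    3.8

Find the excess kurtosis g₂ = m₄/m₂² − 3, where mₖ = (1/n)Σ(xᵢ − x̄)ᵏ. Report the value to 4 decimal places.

x̄ = 6.9286
Σ(xᵢ − x̄)² = 250.6743 ⇒ m₂ = 35.81061
Σ(xᵢ − x̄)⁴ = 38958.7155 ⇒ m₄ = 5565.53079
m₂² = 1282.39995
g₂ = m₄/m₂² − 3 = 4.33993 − 3 ≈ 1.3399

1.3399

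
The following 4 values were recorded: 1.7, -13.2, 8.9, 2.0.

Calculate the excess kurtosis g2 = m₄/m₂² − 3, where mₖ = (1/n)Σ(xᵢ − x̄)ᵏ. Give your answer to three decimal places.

x̄ = -0.1500
Σ(xᵢ − x̄)² = 260.2500 ⇒ m₂ = 65.06250
Σ(xᵢ − x̄)⁴ = 35744.0420 ⇒ m₄ = 8936.01051
m₂² = 4233.12891
g2 = m₄/m₂² − 3 = 2.11097 − 3 ≈ -0.889

-0.889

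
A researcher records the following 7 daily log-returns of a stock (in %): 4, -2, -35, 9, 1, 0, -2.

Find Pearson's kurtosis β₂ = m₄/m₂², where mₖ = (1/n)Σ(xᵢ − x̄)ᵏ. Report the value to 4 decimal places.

x̄ = -3.5714
Σ(xᵢ − x̄)² = 1241.7143 ⇒ m₂ = 177.38776
Σ(xᵢ − x̄)⁴ = 1004534.9854 ⇒ m₄ = 143504.99792
m₂² = 31466.41566
β₂ = m₄/m₂² = 143504.99792 / 31466.41566 ≈ 4.5606

4.5606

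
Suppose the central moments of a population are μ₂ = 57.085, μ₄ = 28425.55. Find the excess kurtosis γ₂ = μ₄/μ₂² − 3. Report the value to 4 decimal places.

5.7230

μ₂² = 57.085² = 3258.69723
μ₄/μ₂² = 28425.55 / 3258.69723 = 8.72298
γ₂ = 8.72298 − 3 ≈ 5.7230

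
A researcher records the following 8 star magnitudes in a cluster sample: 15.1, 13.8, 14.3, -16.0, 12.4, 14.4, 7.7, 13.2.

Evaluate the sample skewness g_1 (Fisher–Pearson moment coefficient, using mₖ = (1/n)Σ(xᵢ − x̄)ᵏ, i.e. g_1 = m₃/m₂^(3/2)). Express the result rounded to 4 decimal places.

x̄ = (15.1 + 13.8 + 14.3 - 16.0 + 12.4 + 14.4 + 7.7 + 13.2) / 8 = 9.3625
deviations (xᵢ − x̄): 5.7375, 4.4375, 4.9375, -25.3625, 3.0375, 5.0375, -1.6625, 3.8375
Σ(xᵢ − x̄)² = 772.3388 ⇒ m₂ = 772.3388/8 = 96.54234
Σ(xᵢ − x̄)³ = -15710.1905 ⇒ m₃ = -15710.1905/8 = -1963.77381
m₂^(3/2) = 96.54234^(1.5) = 948.58610
g_1 = m₃ / m₂^(3/2) = -1963.77381 / 948.58610 ≈ -2.0702

-2.0702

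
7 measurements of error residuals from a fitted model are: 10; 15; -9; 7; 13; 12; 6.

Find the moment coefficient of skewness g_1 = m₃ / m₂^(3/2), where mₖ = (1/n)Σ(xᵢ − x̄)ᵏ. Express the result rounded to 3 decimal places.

x̄ = (10 + 15 - 9 + 7 + 13 + 12 + 6) / 7 = 7.7143
deviations (xᵢ − x̄): 2.2857, 7.2857, -16.7143, -0.7143, 5.2857, 4.2857, -1.7143
Σ(xᵢ − x̄)² = 387.4286 ⇒ m₂ = 387.4286/7 = 55.34694
Σ(xᵢ − x̄)³ = -4049.7551 ⇒ m₃ = -4049.7551/7 = -578.53644
m₂^(3/2) = 55.34694^(1.5) = 411.75645
g_1 = m₃ / m₂^(3/2) = -578.53644 / 411.75645 ≈ -1.405

-1.405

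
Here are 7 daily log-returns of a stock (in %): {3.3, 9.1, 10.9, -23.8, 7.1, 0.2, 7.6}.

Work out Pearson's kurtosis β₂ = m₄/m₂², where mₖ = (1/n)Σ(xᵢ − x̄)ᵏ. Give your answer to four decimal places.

x̄ = 2.0571
Σ(xᵢ − x̄)² = 857.5371 ⇒ m₂ = 122.50531
Σ(xᵢ − x̄)⁴ = 457194.9262 ⇒ m₄ = 65313.56088
m₂² = 15007.55003
β₂ = m₄/m₂² = 65313.56088 / 15007.55003 ≈ 4.3520

4.3520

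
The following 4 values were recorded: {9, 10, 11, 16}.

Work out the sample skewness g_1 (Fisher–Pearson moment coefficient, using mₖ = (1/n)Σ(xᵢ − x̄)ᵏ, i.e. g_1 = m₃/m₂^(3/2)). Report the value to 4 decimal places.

0.9221

x̄ = (9 + 10 + 11 + 16) / 4 = 11.5000
deviations (xᵢ − x̄): -2.5000, -1.5000, -0.5000, 4.5000
Σ(xᵢ − x̄)² = 29.0000 ⇒ m₂ = 29.0000/4 = 7.25000
Σ(xᵢ − x̄)³ = 72.0000 ⇒ m₃ = 72.0000/4 = 18.00000
m₂^(3/2) = 7.25000^(1.5) = 19.52122
g_1 = m₃ / m₂^(3/2) = 18.00000 / 19.52122 ≈ 0.9221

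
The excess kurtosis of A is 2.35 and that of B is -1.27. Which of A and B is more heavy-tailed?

Higher excess kurtosis ⇒ heavier tails relative to the normal distribution.
2.35 vs -1.27: the larger is 2.35, so A has heavier tails. (A is leptokurtic — heavier-than-normal tails; the other is platykurtic.)

A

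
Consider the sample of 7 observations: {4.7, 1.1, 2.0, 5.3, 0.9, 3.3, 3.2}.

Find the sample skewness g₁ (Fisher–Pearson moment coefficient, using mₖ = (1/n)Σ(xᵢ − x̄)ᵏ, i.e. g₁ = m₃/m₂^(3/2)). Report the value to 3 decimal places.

x̄ = (4.7 + 1.1 + 2.0 + 5.3 + 0.9 + 3.3 + 3.2) / 7 = 2.9286
deviations (xᵢ − x̄): 1.7714, -1.8286, -0.9286, 2.3714, -2.0286, 0.3714, 0.2714
Σ(xᵢ − x̄)² = 17.2943 ⇒ m₂ = 17.2943/7 = 2.47061
Σ(xᵢ − x̄)³ = 3.7035 ⇒ m₃ = 3.7035/7 = 0.52907
m₂^(3/2) = 2.47061^(1.5) = 3.88335
g₁ = m₃ / m₂^(3/2) = 0.52907 / 3.88335 ≈ 0.136

0.136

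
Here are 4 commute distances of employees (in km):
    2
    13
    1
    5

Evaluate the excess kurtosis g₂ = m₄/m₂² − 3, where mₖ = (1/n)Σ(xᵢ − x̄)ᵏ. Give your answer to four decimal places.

x̄ = 5.2500
Σ(xᵢ − x̄)² = 88.7500 ⇒ m₂ = 22.18750
Σ(xᵢ − x̄)⁴ = 4045.3281 ⇒ m₄ = 1011.33203
m₂² = 492.28516
g₂ = m₄/m₂² − 3 = 2.05436 − 3 ≈ -0.9456

-0.9456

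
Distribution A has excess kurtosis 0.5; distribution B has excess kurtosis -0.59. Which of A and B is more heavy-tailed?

Higher excess kurtosis ⇒ heavier tails relative to the normal distribution.
0.5 vs -0.59: the larger is 0.5, so A has heavier tails. (A is leptokurtic — heavier-than-normal tails; the other is platykurtic.)

A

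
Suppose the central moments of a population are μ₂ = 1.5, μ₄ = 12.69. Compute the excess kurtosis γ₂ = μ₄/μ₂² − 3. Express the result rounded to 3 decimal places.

μ₂² = 1.5² = 2.25000
μ₄/μ₂² = 12.69 / 2.25000 = 5.64000
γ₂ = 5.64000 − 3 ≈ 2.640

2.640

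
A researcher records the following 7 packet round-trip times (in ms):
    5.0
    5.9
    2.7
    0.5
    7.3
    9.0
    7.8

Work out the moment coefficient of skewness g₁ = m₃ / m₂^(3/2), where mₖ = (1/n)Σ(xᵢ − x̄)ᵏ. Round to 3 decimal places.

-0.528

x̄ = (5.0 + 5.9 + 2.7 + 0.5 + 7.3 + 9.0 + 7.8) / 7 = 5.4571
deviations (xᵢ − x̄): -0.4571, 0.4429, -2.7571, -4.9571, 1.8429, 3.5429, 2.3429
Σ(xᵢ − x̄)² = 54.0171 ⇒ m₂ = 54.0171/7 = 7.71673
Σ(xᵢ − x̄)³ = -79.1934 ⇒ m₃ = -79.1934/7 = -11.31334
m₂^(3/2) = 7.71673^(1.5) = 21.43633
g₁ = m₃ / m₂^(3/2) = -11.31334 / 21.43633 ≈ -0.528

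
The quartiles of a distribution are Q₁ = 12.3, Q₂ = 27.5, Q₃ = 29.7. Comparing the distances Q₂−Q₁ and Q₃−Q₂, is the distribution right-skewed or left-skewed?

left-skewed

Q₂ − Q₁ = 15.2;  Q₃ − Q₂ = 2.2
Q₂ − Q₁ > Q₃ − Q₂ ⇒ the lower half is more spread out ⇒ left-skewed.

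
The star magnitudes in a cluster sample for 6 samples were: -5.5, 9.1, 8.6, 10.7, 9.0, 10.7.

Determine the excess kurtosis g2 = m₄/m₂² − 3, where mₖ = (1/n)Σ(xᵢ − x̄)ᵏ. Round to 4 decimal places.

1.0546

x̄ = 7.1000
Σ(xᵢ − x̄)² = 194.5400 ⇒ m₂ = 32.42333
Σ(xᵢ − x̄)⁴ = 25574.7554 ⇒ m₄ = 4262.45923
m₂² = 1051.27254
g2 = m₄/m₂² − 3 = 4.05457 − 3 ≈ 1.0546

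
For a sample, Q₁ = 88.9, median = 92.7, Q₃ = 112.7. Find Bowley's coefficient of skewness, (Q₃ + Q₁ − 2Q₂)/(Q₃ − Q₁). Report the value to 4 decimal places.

numerator: Q₃ + Q₁ − 2Q₂ = 112.7 + 88.9 − 2×92.7 = 16.2000
denominator: Q₃ − Q₁ = 112.7 − 88.9 = 23.8000
Bowley skewness = 16.2000 / 23.8000 ≈ 0.6807

0.6807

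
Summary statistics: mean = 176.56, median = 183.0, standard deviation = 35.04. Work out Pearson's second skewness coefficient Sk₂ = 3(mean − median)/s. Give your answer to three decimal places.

-0.551

Sk₂ = 3(176.56 − 183.0) / 35.04 = 3 × -6.4400 / 35.04
    = -19.3200 / 35.04 ≈ -0.551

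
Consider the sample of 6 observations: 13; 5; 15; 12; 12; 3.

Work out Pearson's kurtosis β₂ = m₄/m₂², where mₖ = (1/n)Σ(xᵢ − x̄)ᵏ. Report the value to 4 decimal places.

x̄ = 10.0000
Σ(xᵢ − x̄)² = 116.0000 ⇒ m₂ = 19.33333
Σ(xᵢ − x̄)⁴ = 3764.0000 ⇒ m₄ = 627.33333
m₂² = 373.77778
β₂ = m₄/m₂² = 627.33333 / 373.77778 ≈ 1.6784

1.6784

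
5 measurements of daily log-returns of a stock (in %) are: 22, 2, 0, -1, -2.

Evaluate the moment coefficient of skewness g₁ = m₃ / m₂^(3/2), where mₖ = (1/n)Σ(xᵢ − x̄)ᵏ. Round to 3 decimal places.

x̄ = (22 + 2 + 0 - 1 - 2) / 5 = 4.2000
deviations (xᵢ − x̄): 17.8000, -2.2000, -4.2000, -5.2000, -6.2000
Σ(xᵢ − x̄)² = 404.8000 ⇒ m₂ = 404.8000/5 = 80.96000
Σ(xᵢ − x̄)³ = 5176.0800 ⇒ m₃ = 5176.0800/5 = 1035.21600
m₂^(3/2) = 80.96000^(1.5) = 728.46007
g₁ = m₃ / m₂^(3/2) = 1035.21600 / 728.46007 ≈ 1.421

1.421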